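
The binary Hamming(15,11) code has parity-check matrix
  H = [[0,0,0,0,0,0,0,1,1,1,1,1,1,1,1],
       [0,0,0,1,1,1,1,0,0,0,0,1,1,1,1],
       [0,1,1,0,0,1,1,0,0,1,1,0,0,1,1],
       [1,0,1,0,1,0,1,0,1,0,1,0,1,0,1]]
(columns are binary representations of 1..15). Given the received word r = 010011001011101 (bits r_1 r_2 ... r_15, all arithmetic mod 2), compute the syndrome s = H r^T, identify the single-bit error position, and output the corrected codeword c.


s = (1, 1, 0, 1)^T, error position = 13, corrected codeword c = 010011001011001

Compute s = H r^T mod 2 one row at a time:
  s_1 = 0 + 1 + 0 + 1 + 1 + 1 + 0 + 1 = 5 ≡ 1 (mod 2).
  s_2 = 0 + 1 + 1 + 0 + 1 + 1 + 0 + 1 = 5 ≡ 1 (mod 2).
  s_3 = 1 + 0 + 1 + 0 + 0 + 1 + 0 + 1 = 4 ≡ 0 (mod 2).
  s_4 = 0 + 0 + 1 + 0 + 1 + 1 + 1 + 1 = 5 ≡ 1 (mod 2).
s = (1, 1, 0, 1)^T — this equals column 13 of H (binary 1101), so error is at position 13.
Correct: flip bit 13 of r = 010011001011101 to get c = 010011001011001.


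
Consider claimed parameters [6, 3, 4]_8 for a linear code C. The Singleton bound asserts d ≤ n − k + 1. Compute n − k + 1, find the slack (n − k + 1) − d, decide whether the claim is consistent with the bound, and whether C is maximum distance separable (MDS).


Singleton RHS = n − k + 1 = 4, slack = 0, bound satisfied, MDS.

Singleton bound: d ≤ n − k + 1.
Here n = 6, k = 3, so n − k + 1 = 4.
Given d = 4, check d ≤ 4: YES.
Slack = (n − k + 1) − d = 0.
The code is MDS (slack = 0).
Description: the claimed parameters are [6, 3, 4]_8; such a code would be MDS (meets Singleton bound).


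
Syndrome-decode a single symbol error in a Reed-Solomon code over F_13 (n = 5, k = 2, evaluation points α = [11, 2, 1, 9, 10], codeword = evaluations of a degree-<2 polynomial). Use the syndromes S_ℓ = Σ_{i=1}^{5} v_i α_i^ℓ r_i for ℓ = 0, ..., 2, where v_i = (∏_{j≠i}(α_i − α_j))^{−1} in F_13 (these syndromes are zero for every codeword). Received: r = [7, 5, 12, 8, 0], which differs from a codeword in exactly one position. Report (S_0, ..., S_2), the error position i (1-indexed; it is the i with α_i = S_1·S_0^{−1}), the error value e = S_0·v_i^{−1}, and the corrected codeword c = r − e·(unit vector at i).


S = (2, 7, 5), error at position 5, error magnitude e = 12, c = [7, 5, 12, 8, 1].

Step 1: column multipliers v_i = (∏_{j≠i}(α_i − α_j))^{−1} mod 13.
  i = 1 (α = 11): (11−2)(11−1)(11−9)(11−10) = 9·10·2·1 = 180 ≡ 11, so v_1 = 11^{−1} = 6 (mod 13).
  i = 2 (α = 2): (2−11)(2−1)(2−9)(2−10) = (−9)·1·(−7)·(−8) = −504 ≡ 3, so v_2 = 3^{−1} = 9 (mod 13).
  i = 3 (α = 1): (1−11)(1−2)(1−9)(1−10) = (−10)·(−1)·(−8)·(−9) = 720 ≡ 5, so v_3 = 5^{−1} = 8 (mod 13).
  i = 4 (α = 9): (9−11)(9−2)(9−1)(9−10) = (−2)·7·8·(−1) = 112 ≡ 8, so v_4 = 8^{−1} = 5 (mod 13).
  i = 5 (α = 10): (10−11)(10−2)(10−1)(10−9) = (−1)·8·9·1 = −72 ≡ 6, so v_5 = 6^{−1} = 11 (mod 13).
  v = [6, 9, 8, 5, 11].
Step 2: syndromes of r = [7, 5, 12, 8, 0] (all sums mod 13).
  S_0 = Σ v_i r_i = 6·7 + 9·5 + 8·12 + 5·8 + 11·0 = 223 ≡ 2.
  S_1 = Σ v_i α_i r_i = 6·11·7 + 9·2·5 + 8·1·12 + 5·9·8 + 11·10·0 = 1008 ≡ 7.
  α_i^2 mod 13 = [4, 4, 1, 3, 9].
  S_2 = Σ v_i α_i^2 r_i = 6·4·7 + 9·4·5 + 8·1·12 + 5·3·8 + 11·9·0 = 564 ≡ 5.
  S = (2, 7, 5) ≠ 0, so r is not a codeword (an error is present).
Step 3: locate the error. For a single error e at position i, S_ℓ = v_i·e·α_i^ℓ, so α_err = S_1/S_0.
  S_0^{−1} = 2^{−1} = 7 (mod 13), so α_err = 7·7 = 49 ≡ 10 = α_5. Error position i = 5.
  Consistency check: S_2/S_1 = 5·2 = 10 ≡ 10 = α_err ✓ (single-error assumption holds).
Step 4: error magnitude e = S_0/v_5 = S_0·∏_{j≠5}(α_5 − α_j) = 2·6 = 12 ≡ 12 (mod 13).
Step 5: correct position 5: c_5 = r_5 − e = 0 − 12 ≡ 1 (mod 13). Hence c = [7, 5, 12, 8, 1].
  Check: interpolating c through the α_i gives m(x) = 6 + 6·x (degree < 2) with m(α_i) = c_i for every i, so c is indeed a codeword.


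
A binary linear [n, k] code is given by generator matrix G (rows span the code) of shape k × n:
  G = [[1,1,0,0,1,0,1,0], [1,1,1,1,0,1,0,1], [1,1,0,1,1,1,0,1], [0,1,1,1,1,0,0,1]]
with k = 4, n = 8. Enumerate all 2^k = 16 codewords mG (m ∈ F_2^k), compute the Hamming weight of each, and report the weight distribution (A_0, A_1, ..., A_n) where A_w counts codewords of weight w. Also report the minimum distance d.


Weight distribution: A_0 = 1, A_2 = 1, A_3 = 4, A_4 = 3, A_5 = 4, A_6 = 3. Minimum distance d = 2.

Enumerate all 2^4 = 16 messages m ∈ F_2^4.
For each, compute codeword c = mG in F_2^8, then tally its weight.
  m = 0000 → c = 00000000, weight = 0.
  m = 1000 → c = 11001010, weight = 4.
  m = 0100 → c = 11110101, weight = 6.
  m = 1100 → c = 00111111, weight = 6.
  m = 0010 → c = 11011101, weight = 6.
  m = 1010 → c = 00010111, weight = 4.
  m = 0110 → c = 00101000, weight = 2.
  m = 1110 → c = 11100010, weight = 4.
  m = 0001 → c = 01111001, weight = 5.
  m = 1001 → c = 10110011, weight = 5.
  m = 0101 → c = 10001100, weight = 3.
  m = 1101 → c = 01000110, weight = 3.
  m = 0011 → c = 10100100, weight = 3.
  m = 1011 → c = 01101110, weight = 5.
  m = 0111 → c = 01010001, weight = 3.
  m = 1111 → c = 10011011, weight = 5.
Tally weights:
  weight 0: 1 codewords.
  weight 2: 1 codewords.
  weight 3: 4 codewords.
  weight 4: 3 codewords.
  weight 5: 4 codewords.
  weight 6: 3 codewords.
Minimum distance d = smallest w > 0 with A_w > 0 = 2.
Sanity: Σ A_w = 16 = 2^4 = 16 ✓.


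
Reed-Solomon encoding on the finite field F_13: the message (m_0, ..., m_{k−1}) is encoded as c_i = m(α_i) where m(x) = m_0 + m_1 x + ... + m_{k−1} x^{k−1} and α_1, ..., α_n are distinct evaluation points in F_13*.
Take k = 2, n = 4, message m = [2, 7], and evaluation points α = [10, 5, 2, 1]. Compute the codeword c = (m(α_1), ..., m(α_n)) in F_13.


c = [7, 11, 3, 9]

Message polynomial: m(x) = 2 + 7·x (mod 13).
For each evaluation point α_i, compute m(α_i) mod 13:
  α_1 = 10: Horner steps 7 → 7, so m(10) = 7.
  α_2 = 5: Horner steps 7 → 11, so m(5) = 11.
  α_3 = 2: Horner steps 7 → 3, so m(2) = 3.
  α_4 = 1: Horner steps 7 → 9, so m(1) = 9.
Codeword c = [7, 11, 3, 9] ∈ F_13^4.


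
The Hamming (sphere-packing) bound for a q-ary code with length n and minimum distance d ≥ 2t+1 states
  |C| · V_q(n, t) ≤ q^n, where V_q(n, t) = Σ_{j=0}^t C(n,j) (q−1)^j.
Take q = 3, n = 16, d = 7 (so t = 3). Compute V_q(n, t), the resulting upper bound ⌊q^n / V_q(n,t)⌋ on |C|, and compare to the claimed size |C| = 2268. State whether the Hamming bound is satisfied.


V_q(n, t) = 4993, q^n = 43046721, Hamming bound = 8621, |C| = 2268 ≤ bound (satisfied).

Step 1: Compute V_q(n, t) = Σ_{j=0}^3 C(n, j) (q−1)^j.
  j = 0: C(16,0)·(2)^0 = 1·1 = 1.
  j = 1: C(16,1)·(2)^1 = 16·2 = 32.
  j = 2: C(16,2)·(2)^2 = 120·4 = 480.
  j = 3: C(16,3)·(2)^3 = 560·8 = 4480.
  V_q(n, t) = 1 + 32 + 480 + 4480 = 4993.
Step 2: q^n = 3^16 = 43046721.
Step 3: Hamming bound ⌊q^n / V_q(n,t)⌋ = ⌊43046721/4993⌋ = 8621.
Step 4: Compare |C| = 2268 to 8621: satisfied.
The claimed |C| lies below the Hamming bound.


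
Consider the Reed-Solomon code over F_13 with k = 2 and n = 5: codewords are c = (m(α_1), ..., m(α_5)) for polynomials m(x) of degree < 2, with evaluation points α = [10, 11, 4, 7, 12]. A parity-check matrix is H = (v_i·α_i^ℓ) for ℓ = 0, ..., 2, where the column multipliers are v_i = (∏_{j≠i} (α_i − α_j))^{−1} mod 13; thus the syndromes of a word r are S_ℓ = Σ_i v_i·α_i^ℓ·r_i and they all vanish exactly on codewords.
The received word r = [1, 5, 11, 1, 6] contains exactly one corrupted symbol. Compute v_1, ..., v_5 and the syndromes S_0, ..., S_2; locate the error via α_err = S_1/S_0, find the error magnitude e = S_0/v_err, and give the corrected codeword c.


S = (1, 10, 9), error at position 1, error magnitude e = 10, c = [4, 5, 11, 1, 6].

Step 1: column multipliers v_i = (∏_{j≠i}(α_i − α_j))^{−1} mod 13.
  i = 1 (α = 10): (10−11)(10−4)(10−7)(10−12) = (−1)·6·3·(−2) = 36 ≡ 10, so v_1 = 10^{−1} = 4 (mod 13).
  i = 2 (α = 11): (11−10)(11−4)(11−7)(11−12) = 1·7·4·(−1) = −28 ≡ 11, so v_2 = 11^{−1} = 6 (mod 13).
  i = 3 (α = 4): (4−10)(4−11)(4−7)(4−12) = (−6)·(−7)·(−3)·(−8) = 1008 ≡ 7, so v_3 = 7^{−1} = 2 (mod 13).
  i = 4 (α = 7): (7−10)(7−11)(7−4)(7−12) = (−3)·(−4)·3·(−5) = −180 ≡ 2, so v_4 = 2^{−1} = 7 (mod 13).
  i = 5 (α = 12): (12−10)(12−11)(12−4)(12−7) = 2·1·8·5 = 80 ≡ 2, so v_5 = 2^{−1} = 7 (mod 13).
  v = [4, 6, 2, 7, 7].
Step 2: syndromes of r = [1, 5, 11, 1, 6] (all sums mod 13).
  S_0 = Σ v_i r_i = 4·1 + 6·5 + 2·11 + 7·1 + 7·6 = 105 ≡ 1.
  S_1 = Σ v_i α_i r_i = 4·10·1 + 6·11·5 + 2·4·11 + 7·7·1 + 7·12·6 = 1011 ≡ 10.
  α_i^2 mod 13 = [9, 4, 3, 10, 1].
  S_2 = Σ v_i α_i^2 r_i = 4·9·1 + 6·4·5 + 2·3·11 + 7·10·1 + 7·1·6 = 334 ≡ 9.
  S = (1, 10, 9) ≠ 0, so r is not a codeword (an error is present).
Step 3: locate the error. For a single error e at position i, S_ℓ = v_i·e·α_i^ℓ, so α_err = S_1/S_0.
  S_0^{−1} = 1^{−1} = 1 (mod 13), so α_err = 10·1 = 10 ≡ 10 = α_1. Error position i = 1.
  Consistency check: S_2/S_1 = 9·4 = 36 ≡ 10 = α_err ✓ (single-error assumption holds).
Step 4: error magnitude e = S_0/v_1 = S_0·∏_{j≠1}(α_1 − α_j) = 1·10 = 10 ≡ 10 (mod 13).
Step 5: correct position 1: c_1 = r_1 − e = 1 − 10 ≡ 4 (mod 13). Hence c = [4, 5, 11, 1, 6].
  Check: interpolating c through the α_i gives m(x) = 7 + 1·x (degree < 2) with m(α_i) = c_i for every i, so c is indeed a codeword.


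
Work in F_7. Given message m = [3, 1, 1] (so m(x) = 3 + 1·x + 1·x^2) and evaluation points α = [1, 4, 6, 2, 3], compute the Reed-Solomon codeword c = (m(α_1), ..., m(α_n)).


c = [5, 2, 3, 2, 1]

Message polynomial: m(x) = 3 + 1·x + 1·x^2 (mod 7).
For each evaluation point α_i, compute m(α_i) mod 7:
  α_1 = 1: Horner steps 1 → 2 → 5, so m(1) = 5.
  α_2 = 4: Horner steps 1 → 5 → 2, so m(4) = 2.
  α_3 = 6: Horner steps 1 → 0 → 3, so m(6) = 3.
  α_4 = 2: Horner steps 1 → 3 → 2, so m(2) = 2.
  α_5 = 3: Horner steps 1 → 4 → 1, so m(3) = 1.
Codeword c = [5, 2, 3, 2, 1] ∈ F_7^5.


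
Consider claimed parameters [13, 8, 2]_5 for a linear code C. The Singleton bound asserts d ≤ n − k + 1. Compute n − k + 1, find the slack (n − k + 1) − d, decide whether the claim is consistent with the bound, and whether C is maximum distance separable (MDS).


Singleton RHS = n − k + 1 = 6, slack = 4, bound satisfied, not MDS.

Singleton bound: d ≤ n − k + 1.
Here n = 13, k = 8, so n − k + 1 = 6.
Given d = 2, check d ≤ 6: YES.
Slack = (n − k + 1) − d = 4.
The code is NOT MDS (slack = 4 > 0).
Description: the claimed parameters are [13, 8, 2]_5; such a code would be non-MDS.


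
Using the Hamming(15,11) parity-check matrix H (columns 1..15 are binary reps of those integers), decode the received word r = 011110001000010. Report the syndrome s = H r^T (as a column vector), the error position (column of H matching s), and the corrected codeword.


s = (0, 1, 1, 1)^T, error position = 7, corrected codeword c = 011110101000010

Compute s = H r^T mod 2 one row at a time:
  s_1 = 0 + 1 + 0 + 0 + 0 + 0 + 1 + 0 = 2 ≡ 0 (mod 2).
  s_2 = 1 + 1 + 0 + 0 + 0 + 0 + 1 + 0 = 3 ≡ 1 (mod 2).
  s_3 = 1 + 1 + 0 + 0 + 0 + 0 + 1 + 0 = 3 ≡ 1 (mod 2).
  s_4 = 0 + 1 + 1 + 0 + 1 + 0 + 0 + 0 = 3 ≡ 1 (mod 2).
s = (0, 1, 1, 1)^T — this equals column 7 of H (binary 0111), so error is at position 7.
Correct: flip bit 7 of r = 011110001000010 to get c = 011110101000010.


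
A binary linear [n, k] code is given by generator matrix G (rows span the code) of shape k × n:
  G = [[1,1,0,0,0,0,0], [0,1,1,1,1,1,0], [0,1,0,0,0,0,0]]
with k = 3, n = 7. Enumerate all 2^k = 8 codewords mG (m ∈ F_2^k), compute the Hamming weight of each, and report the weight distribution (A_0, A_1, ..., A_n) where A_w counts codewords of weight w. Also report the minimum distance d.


Weight distribution: A_0 = 1, A_1 = 2, A_2 = 1, A_4 = 1, A_5 = 2, A_6 = 1. Minimum distance d = 1.

Enumerate all 2^3 = 8 messages m ∈ F_2^3.
For each, compute codeword c = mG in F_2^7, then tally its weight.
  m = 000 → c = 0000000, weight = 0.
  m = 100 → c = 1100000, weight = 2.
  m = 010 → c = 0111110, weight = 5.
  m = 110 → c = 1011110, weight = 5.
  m = 001 → c = 0100000, weight = 1.
  m = 101 → c = 1000000, weight = 1.
  m = 011 → c = 0011110, weight = 4.
  m = 111 → c = 1111110, weight = 6.
Tally weights:
  weight 0: 1 codewords.
  weight 1: 2 codewords.
  weight 2: 1 codewords.
  weight 4: 1 codewords.
  weight 5: 2 codewords.
  weight 6: 1 codewords.
Minimum distance d = smallest w > 0 with A_w > 0 = 1.
Sanity: Σ A_w = 8 = 2^3 = 8 ✓.


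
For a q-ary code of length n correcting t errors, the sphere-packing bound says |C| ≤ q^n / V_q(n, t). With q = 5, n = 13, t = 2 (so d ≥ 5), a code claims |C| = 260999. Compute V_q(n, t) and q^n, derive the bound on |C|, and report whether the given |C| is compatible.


V_q(n, t) = 1301, q^n = 1220703125, Hamming bound = 938280, |C| = 260999 ≤ bound (satisfied).

Step 1: Compute V_q(n, t) = Σ_{j=0}^2 C(n, j) (q−1)^j.
  j = 0: C(13,0)·(4)^0 = 1·1 = 1.
  j = 1: C(13,1)·(4)^1 = 13·4 = 52.
  j = 2: C(13,2)·(4)^2 = 78·16 = 1248.
  V_q(n, t) = 1 + 52 + 1248 = 1301.
Step 2: q^n = 5^13 = 1220703125.
Step 3: Hamming bound ⌊q^n / V_q(n,t)⌋ = ⌊1220703125/1301⌋ = 938280.
Step 4: Compare |C| = 260999 to 938280: satisfied.
The claimed |C| lies below the Hamming bound.


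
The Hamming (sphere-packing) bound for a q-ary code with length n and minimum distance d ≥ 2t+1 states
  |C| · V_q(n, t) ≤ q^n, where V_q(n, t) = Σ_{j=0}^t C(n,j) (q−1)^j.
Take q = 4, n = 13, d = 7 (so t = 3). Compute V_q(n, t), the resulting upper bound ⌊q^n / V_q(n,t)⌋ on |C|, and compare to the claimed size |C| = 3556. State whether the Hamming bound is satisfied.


V_q(n, t) = 8464, q^n = 67108864, Hamming bound = 7928, |C| = 3556 ≤ bound (satisfied).

Step 1: Compute V_q(n, t) = Σ_{j=0}^3 C(n, j) (q−1)^j.
  j = 0: C(13,0)·(3)^0 = 1·1 = 1.
  j = 1: C(13,1)·(3)^1 = 13·3 = 39.
  j = 2: C(13,2)·(3)^2 = 78·9 = 702.
  j = 3: C(13,3)·(3)^3 = 286·27 = 7722.
  V_q(n, t) = 1 + 39 + 702 + 7722 = 8464.
Step 2: q^n = 4^13 = 67108864.
Step 3: Hamming bound ⌊q^n / V_q(n,t)⌋ = ⌊67108864/8464⌋ = 7928.
Step 4: Compare |C| = 3556 to 7928: satisfied.
The claimed |C| lies below the Hamming bound.


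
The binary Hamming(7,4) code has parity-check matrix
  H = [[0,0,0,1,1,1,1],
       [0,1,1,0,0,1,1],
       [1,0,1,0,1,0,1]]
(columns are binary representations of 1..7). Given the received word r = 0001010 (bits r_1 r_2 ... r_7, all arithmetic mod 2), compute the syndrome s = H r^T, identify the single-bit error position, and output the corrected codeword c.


s = (0, 1, 0)^T, error position = 2, corrected codeword c = 0101010

Compute s = H r^T mod 2 one row at a time:
  s_1 = 1 + 0 + 1 + 0 = 2 ≡ 0 (mod 2).
  s_2 = 0 + 0 + 1 + 0 = 1 ≡ 1 (mod 2).
  s_3 = 0 + 0 + 0 + 0 = 0 ≡ 0 (mod 2).
s = (0, 1, 0)^T — this equals column 2 of H (binary 010), so error is at position 2.
Correct: flip bit 2 of r = 0001010 to get c = 0101010.


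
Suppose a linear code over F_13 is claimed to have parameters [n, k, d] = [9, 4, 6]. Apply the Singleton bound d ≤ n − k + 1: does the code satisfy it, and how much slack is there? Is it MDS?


Singleton RHS = n − k + 1 = 6, slack = 0, bound satisfied, MDS.

Singleton bound: d ≤ n − k + 1.
Here n = 9, k = 4, so n − k + 1 = 6.
Given d = 6, check d ≤ 6: YES.
Slack = (n − k + 1) − d = 0.
The code is MDS (slack = 0).
Description: the claimed parameters are [9, 4, 6]_13; such a code would be MDS (meets Singleton bound).


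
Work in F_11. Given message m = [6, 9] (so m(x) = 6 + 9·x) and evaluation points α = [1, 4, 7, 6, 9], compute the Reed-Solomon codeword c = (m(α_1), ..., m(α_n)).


c = [4, 9, 3, 5, 10]

Message polynomial: m(x) = 6 + 9·x (mod 11).
For each evaluation point α_i, compute m(α_i) mod 11:
  α_1 = 1: Horner steps 9 → 4, so m(1) = 4.
  α_2 = 4: Horner steps 9 → 9, so m(4) = 9.
  α_3 = 7: Horner steps 9 → 3, so m(7) = 3.
  α_4 = 6: Horner steps 9 → 5, so m(6) = 5.
  α_5 = 9: Horner steps 9 → 10, so m(9) = 10.
Codeword c = [4, 9, 3, 5, 10] ∈ F_11^5.


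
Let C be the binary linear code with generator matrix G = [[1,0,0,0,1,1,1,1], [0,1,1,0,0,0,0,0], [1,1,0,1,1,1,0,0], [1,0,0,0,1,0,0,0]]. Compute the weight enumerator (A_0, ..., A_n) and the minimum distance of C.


Weight distribution: A_0 = 1, A_2 = 2, A_3 = 3, A_4 = 3, A_5 = 4, A_6 = 2, A_7 = 1. Minimum distance d = 2.

Enumerate all 2^4 = 16 messages m ∈ F_2^4.
For each, compute codeword c = mG in F_2^8, then tally its weight.
  m = 0000 → c = 00000000, weight = 0.
  m = 1000 → c = 10001111, weight = 5.
  m = 0100 → c = 01100000, weight = 2.
  m = 1100 → c = 11101111, weight = 7.
  m = 0010 → c = 11011100, weight = 5.
  m = 1010 → c = 01010011, weight = 4.
  m = 0110 → c = 10111100, weight = 5.
  m = 1110 → c = 00110011, weight = 4.
  m = 0001 → c = 10001000, weight = 2.
  m = 1001 → c = 00000111, weight = 3.
  m = 0101 → c = 11101000, weight = 4.
  m = 1101 → c = 01100111, weight = 5.
  m = 0011 → c = 01010100, weight = 3.
  m = 1011 → c = 11011011, weight = 6.
  m = 0111 → c = 00110100, weight = 3.
  m = 1111 → c = 10111011, weight = 6.
Tally weights:
  weight 0: 1 codewords.
  weight 2: 2 codewords.
  weight 3: 3 codewords.
  weight 4: 3 codewords.
  weight 5: 4 codewords.
  weight 6: 2 codewords.
  weight 7: 1 codewords.
Minimum distance d = smallest w > 0 with A_w > 0 = 2.
Sanity: Σ A_w = 16 = 2^4 = 16 ✓.


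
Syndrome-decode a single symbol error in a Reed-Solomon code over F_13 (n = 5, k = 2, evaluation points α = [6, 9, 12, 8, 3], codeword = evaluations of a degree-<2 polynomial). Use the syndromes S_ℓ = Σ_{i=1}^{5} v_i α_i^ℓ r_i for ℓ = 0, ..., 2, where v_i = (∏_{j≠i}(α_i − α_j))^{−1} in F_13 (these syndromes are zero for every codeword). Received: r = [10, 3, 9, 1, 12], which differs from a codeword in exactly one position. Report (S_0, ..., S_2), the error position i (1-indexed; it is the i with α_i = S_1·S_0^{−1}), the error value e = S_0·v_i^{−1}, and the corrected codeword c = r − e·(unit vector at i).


S = (2, 6, 5), error at position 5, error magnitude e = 8, c = [10, 3, 9, 1, 4].

Step 1: column multipliers v_i = (∏_{j≠i}(α_i − α_j))^{−1} mod 13.
  i = 1 (α = 6): (6−9)(6−12)(6−8)(6−3) = (−3)·(−6)·(−2)·3 = −108 ≡ 9, so v_1 = 9^{−1} = 3 (mod 13).
  i = 2 (α = 9): (9−6)(9−12)(9−8)(9−3) = 3·(−3)·1·6 = −54 ≡ 11, so v_2 = 11^{−1} = 6 (mod 13).
  i = 3 (α = 12): (12−6)(12−9)(12−8)(12−3) = 6·3·4·9 = 648 ≡ 11, so v_3 = 11^{−1} = 6 (mod 13).
  i = 4 (α = 8): (8−6)(8−9)(8−12)(8−3) = 2·(−1)·(−4)·5 = 40 ≡ 1, so v_4 = 1^{−1} = 1 (mod 13).
  i = 5 (α = 3): (3−6)(3−9)(3−12)(3−8) = (−3)·(−6)·(−9)·(−5) = 810 ≡ 4, so v_5 = 4^{−1} = 10 (mod 13).
  v = [3, 6, 6, 1, 10].
Step 2: syndromes of r = [10, 3, 9, 1, 12] (all sums mod 13).
  S_0 = Σ v_i r_i = 3·10 + 6·3 + 6·9 + 1·1 + 10·12 = 223 ≡ 2.
  S_1 = Σ v_i α_i r_i = 3·6·10 + 6·9·3 + 6·12·9 + 1·8·1 + 10·3·12 = 1358 ≡ 6.
  α_i^2 mod 13 = [10, 3, 1, 12, 9].
  S_2 = Σ v_i α_i^2 r_i = 3·10·10 + 6·3·3 + 6·1·9 + 1·12·1 + 10·9·12 = 1500 ≡ 5.
  S = (2, 6, 5) ≠ 0, so r is not a codeword (an error is present).
Step 3: locate the error. For a single error e at position i, S_ℓ = v_i·e·α_i^ℓ, so α_err = S_1/S_0.
  S_0^{−1} = 2^{−1} = 7 (mod 13), so α_err = 6·7 = 42 ≡ 3 = α_5. Error position i = 5.
  Consistency check: S_2/S_1 = 5·11 = 55 ≡ 3 = α_err ✓ (single-error assumption holds).
Step 4: error magnitude e = S_0/v_5 = S_0·∏_{j≠5}(α_5 − α_j) = 2·4 = 8 ≡ 8 (mod 13).
Step 5: correct position 5: c_5 = r_5 − e = 12 − 8 ≡ 4 (mod 13). Hence c = [10, 3, 9, 1, 4].
  Check: interpolating c through the α_i gives m(x) = 11 + 2·x (degree < 2) with m(α_i) = c_i for every i, so c is indeed a codeword.


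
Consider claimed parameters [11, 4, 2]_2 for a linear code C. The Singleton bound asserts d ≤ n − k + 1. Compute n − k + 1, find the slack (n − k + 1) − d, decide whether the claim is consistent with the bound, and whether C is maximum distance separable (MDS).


Singleton RHS = n − k + 1 = 8, slack = 6, bound satisfied, not MDS.

Singleton bound: d ≤ n − k + 1.
Here n = 11, k = 4, so n − k + 1 = 8.
Given d = 2, check d ≤ 8: YES.
Slack = (n − k + 1) − d = 6.
The code is NOT MDS (slack = 6 > 0).
Description: the claimed parameters are [11, 4, 2]_2; such a code would be non-MDS.


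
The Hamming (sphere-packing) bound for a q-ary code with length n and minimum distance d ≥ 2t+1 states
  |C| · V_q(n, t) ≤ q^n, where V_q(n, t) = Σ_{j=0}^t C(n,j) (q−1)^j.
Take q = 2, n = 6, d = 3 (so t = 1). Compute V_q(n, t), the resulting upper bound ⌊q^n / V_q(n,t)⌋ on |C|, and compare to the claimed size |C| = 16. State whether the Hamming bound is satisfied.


V_q(n, t) = 7, q^n = 64, Hamming bound = 9, |C| = 16 > bound (violated).

Step 1: Compute V_q(n, t) = Σ_{j=0}^1 C(n, j) (q−1)^j.
  j = 0: C(6,0)·(1)^0 = 1·1 = 1.
  j = 1: C(6,1)·(1)^1 = 6·1 = 6.
  V_q(n, t) = 1 + 6 = 7.
Step 2: q^n = 2^6 = 64.
Step 3: Hamming bound ⌊q^n / V_q(n,t)⌋ = ⌊64/7⌋ = 9.
Step 4: Compare |C| = 16 to 9: violated.
The claimed |C| lies above the Hamming bound, so no 2-ary code of length 6 with d ≥ 3 can have 16 codewords.


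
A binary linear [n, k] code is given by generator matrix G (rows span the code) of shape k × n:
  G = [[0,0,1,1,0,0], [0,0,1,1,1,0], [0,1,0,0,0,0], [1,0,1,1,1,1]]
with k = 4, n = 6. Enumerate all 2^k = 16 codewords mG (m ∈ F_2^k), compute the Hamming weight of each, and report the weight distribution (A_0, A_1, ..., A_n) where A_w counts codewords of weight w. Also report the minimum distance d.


Weight distribution: A_0 = 1, A_1 = 2, A_2 = 3, A_3 = 4, A_4 = 3, A_5 = 2, A_6 = 1. Minimum distance d = 1.

Enumerate all 2^4 = 16 messages m ∈ F_2^4.
For each, compute codeword c = mG in F_2^6, then tally its weight.
  m = 0000 → c = 000000, weight = 0.
  m = 1000 → c = 001100, weight = 2.
  m = 0100 → c = 001110, weight = 3.
  m = 1100 → c = 000010, weight = 1.
  m = 0010 → c = 010000, weight = 1.
  m = 1010 → c = 011100, weight = 3.
  m = 0110 → c = 011110, weight = 4.
  m = 1110 → c = 010010, weight = 2.
  m = 0001 → c = 101111, weight = 5.
  m = 1001 → c = 100011, weight = 3.
  m = 0101 → c = 100001, weight = 2.
  m = 1101 → c = 101101, weight = 4.
  m = 0011 → c = 111111, weight = 6.
  m = 1011 → c = 110011, weight = 4.
  m = 0111 → c = 110001, weight = 3.
  m = 1111 → c = 111101, weight = 5.
Tally weights:
  weight 0: 1 codewords.
  weight 1: 2 codewords.
  weight 2: 3 codewords.
  weight 3: 4 codewords.
  weight 4: 3 codewords.
  weight 5: 2 codewords.
  weight 6: 1 codewords.
Minimum distance d = smallest w > 0 with A_w > 0 = 1.
Sanity: Σ A_w = 16 = 2^4 = 16 ✓.


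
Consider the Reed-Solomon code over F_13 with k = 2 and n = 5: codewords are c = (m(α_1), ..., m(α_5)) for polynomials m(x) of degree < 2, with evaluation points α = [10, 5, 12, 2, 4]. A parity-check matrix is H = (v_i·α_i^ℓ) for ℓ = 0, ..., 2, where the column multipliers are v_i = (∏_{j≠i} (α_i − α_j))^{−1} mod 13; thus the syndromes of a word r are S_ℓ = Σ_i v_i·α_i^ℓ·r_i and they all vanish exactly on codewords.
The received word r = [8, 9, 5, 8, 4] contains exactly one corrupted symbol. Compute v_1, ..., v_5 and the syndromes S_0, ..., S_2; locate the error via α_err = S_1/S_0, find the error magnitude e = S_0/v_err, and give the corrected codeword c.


S = (12, 11, 9), error at position 4, error magnitude e = 1, c = [8, 9, 5, 7, 4].

Step 1: column multipliers v_i = (∏_{j≠i}(α_i − α_j))^{−1} mod 13.
  i = 1 (α = 10): (10−5)(10−12)(10−2)(10−4) = 5·(−2)·8·6 = −480 ≡ 1, so v_1 = 1^{−1} = 1 (mod 13).
  i = 2 (α = 5): (5−10)(5−12)(5−2)(5−4) = (−5)·(−7)·3·1 = 105 ≡ 1, so v_2 = 1^{−1} = 1 (mod 13).
  i = 3 (α = 12): (12−10)(12−5)(12−2)(12−4) = 2·7·10·8 = 1120 ≡ 2, so v_3 = 2^{−1} = 7 (mod 13).
  i = 4 (α = 2): (2−10)(2−5)(2−12)(2−4) = (−8)·(−3)·(−10)·(−2) = 480 ≡ 12, so v_4 = 12^{−1} = 12 (mod 13).
  i = 5 (α = 4): (4−10)(4−5)(4−12)(4−2) = (−6)·(−1)·(−8)·2 = −96 ≡ 8, so v_5 = 8^{−1} = 5 (mod 13).
  v = [1, 1, 7, 12, 5].
Step 2: syndromes of r = [8, 9, 5, 8, 4] (all sums mod 13).
  S_0 = Σ v_i r_i = 1·8 + 1·9 + 7·5 + 12·8 + 5·4 = 168 ≡ 12.
  S_1 = Σ v_i α_i r_i = 1·10·8 + 1·5·9 + 7·12·5 + 12·2·8 + 5·4·4 = 817 ≡ 11.
  α_i^2 mod 13 = [9, 12, 1, 4, 3].
  S_2 = Σ v_i α_i^2 r_i = 1·9·8 + 1·12·9 + 7·1·5 + 12·4·8 + 5·3·4 = 659 ≡ 9.
  S = (12, 11, 9) ≠ 0, so r is not a codeword (an error is present).
Step 3: locate the error. For a single error e at position i, S_ℓ = v_i·e·α_i^ℓ, so α_err = S_1/S_0.
  S_0^{−1} = 12^{−1} = 12 (mod 13), so α_err = 11·12 = 132 ≡ 2 = α_4. Error position i = 4.
  Consistency check: S_2/S_1 = 9·6 = 54 ≡ 2 = α_err ✓ (single-error assumption holds).
Step 4: error magnitude e = S_0/v_4 = S_0·∏_{j≠4}(α_4 − α_j) = 12·12 = 144 ≡ 1 (mod 13).
Step 5: correct position 4: c_4 = r_4 − e = 8 − 1 ≡ 7 (mod 13). Hence c = [8, 9, 5, 7, 4].
  Check: interpolating c through the α_i gives m(x) = 10 + 5·x (degree < 2) with m(α_i) = c_i for every i, so c is indeed a codeword.


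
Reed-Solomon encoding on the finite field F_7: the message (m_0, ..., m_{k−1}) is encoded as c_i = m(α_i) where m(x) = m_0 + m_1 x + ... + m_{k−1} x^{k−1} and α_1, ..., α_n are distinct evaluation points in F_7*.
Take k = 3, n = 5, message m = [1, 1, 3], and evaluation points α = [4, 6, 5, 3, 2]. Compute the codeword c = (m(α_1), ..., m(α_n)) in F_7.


c = [4, 3, 4, 3, 1]

Message polynomial: m(x) = 1 + 1·x + 3·x^2 (mod 7).
For each evaluation point α_i, compute m(α_i) mod 7:
  α_1 = 4: Horner steps 3 → 6 → 4, so m(4) = 4.
  α_2 = 6: Horner steps 3 → 5 → 3, so m(6) = 3.
  α_3 = 5: Horner steps 3 → 2 → 4, so m(5) = 4.
  α_4 = 3: Horner steps 3 → 3 → 3, so m(3) = 3.
  α_5 = 2: Horner steps 3 → 0 → 1, so m(2) = 1.
Codeword c = [4, 3, 4, 3, 1] ∈ F_7^5.


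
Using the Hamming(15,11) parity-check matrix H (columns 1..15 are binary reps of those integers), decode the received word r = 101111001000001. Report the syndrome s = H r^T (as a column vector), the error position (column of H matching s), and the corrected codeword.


s = (0, 0, 1, 1)^T, error position = 3, corrected codeword c = 100111001000001

Compute s = H r^T mod 2 one row at a time:
  s_1 = 0 + 1 + 0 + 0 + 0 + 0 + 0 + 1 = 2 ≡ 0 (mod 2).
  s_2 = 1 + 1 + 1 + 0 + 0 + 0 + 0 + 1 = 4 ≡ 0 (mod 2).
  s_3 = 0 + 1 + 1 + 0 + 0 + 0 + 0 + 1 = 3 ≡ 1 (mod 2).
  s_4 = 1 + 1 + 1 + 0 + 1 + 0 + 0 + 1 = 5 ≡ 1 (mod 2).
s = (0, 0, 1, 1)^T — this equals column 3 of H (binary 0011), so error is at position 3.
Correct: flip bit 3 of r = 101111001000001 to get c = 100111001000001.


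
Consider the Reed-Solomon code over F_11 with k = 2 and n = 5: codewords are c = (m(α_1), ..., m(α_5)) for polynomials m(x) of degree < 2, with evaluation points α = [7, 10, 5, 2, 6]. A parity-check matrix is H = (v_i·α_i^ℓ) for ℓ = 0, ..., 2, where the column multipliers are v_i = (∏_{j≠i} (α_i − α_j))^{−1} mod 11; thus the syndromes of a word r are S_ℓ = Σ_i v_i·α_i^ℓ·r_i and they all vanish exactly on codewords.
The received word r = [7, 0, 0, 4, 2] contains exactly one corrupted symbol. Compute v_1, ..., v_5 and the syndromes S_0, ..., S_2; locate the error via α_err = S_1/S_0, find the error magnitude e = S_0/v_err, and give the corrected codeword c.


S = (1, 5, 3), error at position 3, error magnitude e = 3, c = [7, 0, 8, 4, 2].

Step 1: column multipliers v_i = (∏_{j≠i}(α_i − α_j))^{−1} mod 11.
  i = 1 (α = 7): (7−10)(7−5)(7−2)(7−6) = (−3)·2·5·1 = −30 ≡ 3, so v_1 = 3^{−1} = 4 (mod 11).
  i = 2 (α = 10): (10−7)(10−5)(10−2)(10−6) = 3·5·8·4 = 480 ≡ 7, so v_2 = 7^{−1} = 8 (mod 11).
  i = 3 (α = 5): (5−7)(5−10)(5−2)(5−6) = (−2)·(−5)·3·(−1) = −30 ≡ 3, so v_3 = 3^{−1} = 4 (mod 11).
  i = 4 (α = 2): (2−7)(2−10)(2−5)(2−6) = (−5)·(−8)·(−3)·(−4) = 480 ≡ 7, so v_4 = 7^{−1} = 8 (mod 11).
  i = 5 (α = 6): (6−7)(6−10)(6−5)(6−2) = (−1)·(−4)·1·4 = 16 ≡ 5, so v_5 = 5^{−1} = 9 (mod 11).
  v = [4, 8, 4, 8, 9].
Step 2: syndromes of r = [7, 0, 0, 4, 2] (all sums mod 11).
  S_0 = Σ v_i r_i = 4·7 + 8·0 + 4·0 + 8·4 + 9·2 = 78 ≡ 1.
  S_1 = Σ v_i α_i r_i = 4·7·7 + 8·10·0 + 4·5·0 + 8·2·4 + 9·6·2 = 368 ≡ 5.
  α_i^2 mod 11 = [5, 1, 3, 4, 3].
  S_2 = Σ v_i α_i^2 r_i = 4·5·7 + 8·1·0 + 4·3·0 + 8·4·4 + 9·3·2 = 322 ≡ 3.
  S = (1, 5, 3) ≠ 0, so r is not a codeword (an error is present).
Step 3: locate the error. For a single error e at position i, S_ℓ = v_i·e·α_i^ℓ, so α_err = S_1/S_0.
  S_0^{−1} = 1^{−1} = 1 (mod 11), so α_err = 5·1 = 5 ≡ 5 = α_3. Error position i = 3.
  Consistency check: S_2/S_1 = 3·9 = 27 ≡ 5 = α_err ✓ (single-error assumption holds).
Step 4: error magnitude e = S_0/v_3 = S_0·∏_{j≠3}(α_3 − α_j) = 1·3 = 3 ≡ 3 (mod 11).
Step 5: correct position 3: c_3 = r_3 − e = 0 − 3 ≡ 8 (mod 11). Hence c = [7, 0, 8, 4, 2].
  Check: interpolating c through the α_i gives m(x) = 5 + 5·x (degree < 2) with m(α_i) = c_i for every i, so c is indeed a codeword.


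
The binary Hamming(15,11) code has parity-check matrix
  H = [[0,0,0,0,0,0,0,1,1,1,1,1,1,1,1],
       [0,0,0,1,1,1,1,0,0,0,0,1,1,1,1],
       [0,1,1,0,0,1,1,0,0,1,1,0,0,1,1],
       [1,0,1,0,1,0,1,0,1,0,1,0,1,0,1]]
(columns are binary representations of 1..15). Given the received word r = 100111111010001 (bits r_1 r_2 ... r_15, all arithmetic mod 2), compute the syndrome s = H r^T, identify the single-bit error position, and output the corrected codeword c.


s = (0, 1, 0, 0)^T, error position = 4, corrected codeword c = 100011111010001

Compute s = H r^T mod 2 one row at a time:
  s_1 = 1 + 1 + 0 + 1 + 0 + 0 + 0 + 1 = 4 ≡ 0 (mod 2).
  s_2 = 1 + 1 + 1 + 1 + 0 + 0 + 0 + 1 = 5 ≡ 1 (mod 2).
  s_3 = 0 + 0 + 1 + 1 + 0 + 1 + 0 + 1 = 4 ≡ 0 (mod 2).
  s_4 = 1 + 0 + 1 + 1 + 1 + 1 + 0 + 1 = 6 ≡ 0 (mod 2).
s = (0, 1, 0, 0)^T — this equals column 4 of H (binary 0100), so error is at position 4.
Correct: flip bit 4 of r = 100111111010001 to get c = 100011111010001.


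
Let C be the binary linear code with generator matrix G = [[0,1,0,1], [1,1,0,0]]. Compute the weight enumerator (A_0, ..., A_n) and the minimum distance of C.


Weight distribution: A_0 = 1, A_2 = 3. Minimum distance d = 2.

Enumerate all 2^2 = 4 messages m ∈ F_2^2.
For each, compute codeword c = mG in F_2^4, then tally its weight.
  m = 00 → c = 0000, weight = 0.
  m = 10 → c = 0101, weight = 2.
  m = 01 → c = 1100, weight = 2.
  m = 11 → c = 1001, weight = 2.
Tally weights:
  weight 0: 1 codewords.
  weight 2: 3 codewords.
Minimum distance d = smallest w > 0 with A_w > 0 = 2.
Sanity: Σ A_w = 4 = 2^2 = 4 ✓.


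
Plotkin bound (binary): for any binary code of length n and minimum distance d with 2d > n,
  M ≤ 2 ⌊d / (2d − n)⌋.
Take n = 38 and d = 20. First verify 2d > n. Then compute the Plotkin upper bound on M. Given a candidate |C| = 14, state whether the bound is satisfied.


Plotkin bound M ≤ 20; given |C| = 14 ≤ bound (satisfied).

Check applicability: 2d = 40, n = 38.
2d − n = 2 > 0, so Plotkin applies.
Compute d/(2d−n) = 20/2 ≈ 10.0000.
⌊d/(2d−n)⌋ = 10.
Plotkin bound: M ≤ 2·10 = 20.
Given |C| = 14, check: satisfied.
This |C| is below the Plotkin bound.


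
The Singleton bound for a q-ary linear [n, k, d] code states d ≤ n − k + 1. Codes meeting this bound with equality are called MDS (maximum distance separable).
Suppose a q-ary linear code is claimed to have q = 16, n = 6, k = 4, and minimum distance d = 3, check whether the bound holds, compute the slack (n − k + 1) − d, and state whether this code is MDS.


Singleton RHS = n − k + 1 = 3, slack = 0, bound satisfied, MDS.

Singleton bound: d ≤ n − k + 1.
Here n = 6, k = 4, so n − k + 1 = 3.
Given d = 3, check d ≤ 3: YES.
Slack = (n − k + 1) − d = 0.
The code is MDS (slack = 0).
Description: the claimed parameters are [6, 4, 3]_16; such a code would be MDS (meets Singleton bound).


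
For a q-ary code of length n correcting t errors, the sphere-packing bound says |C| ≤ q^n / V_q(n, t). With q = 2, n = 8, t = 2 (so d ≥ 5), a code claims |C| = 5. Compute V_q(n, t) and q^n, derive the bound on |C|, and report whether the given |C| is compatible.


V_q(n, t) = 37, q^n = 256, Hamming bound = 6, |C| = 5 ≤ bound (satisfied).

Step 1: Compute V_q(n, t) = Σ_{j=0}^2 C(n, j) (q−1)^j.
  j = 0: C(8,0)·(1)^0 = 1·1 = 1.
  j = 1: C(8,1)·(1)^1 = 8·1 = 8.
  j = 2: C(8,2)·(1)^2 = 28·1 = 28.
  V_q(n, t) = 1 + 8 + 28 = 37.
Step 2: q^n = 2^8 = 256.
Step 3: Hamming bound ⌊q^n / V_q(n,t)⌋ = ⌊256/37⌋ = 6.
Step 4: Compare |C| = 5 to 6: satisfied.
The claimed |C| lies below the Hamming bound.


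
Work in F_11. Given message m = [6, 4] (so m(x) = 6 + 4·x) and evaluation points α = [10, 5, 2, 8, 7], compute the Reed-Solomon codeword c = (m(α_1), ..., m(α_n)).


c = [2, 4, 3, 5, 1]

Message polynomial: m(x) = 6 + 4·x (mod 11).
For each evaluation point α_i, compute m(α_i) mod 11:
  α_1 = 10: Horner steps 4 → 2, so m(10) = 2.
  α_2 = 5: Horner steps 4 → 4, so m(5) = 4.
  α_3 = 2: Horner steps 4 → 3, so m(2) = 3.
  α_4 = 8: Horner steps 4 → 5, so m(8) = 5.
  α_5 = 7: Horner steps 4 → 1, so m(7) = 1.
Codeword c = [2, 4, 3, 5, 1] ∈ F_11^5.


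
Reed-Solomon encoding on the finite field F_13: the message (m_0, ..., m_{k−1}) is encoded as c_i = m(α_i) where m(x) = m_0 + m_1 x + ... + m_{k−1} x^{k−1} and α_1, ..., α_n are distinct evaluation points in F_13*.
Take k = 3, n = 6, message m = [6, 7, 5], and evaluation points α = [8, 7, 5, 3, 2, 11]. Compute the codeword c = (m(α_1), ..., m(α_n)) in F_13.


c = [5, 1, 10, 7, 1, 12]

Message polynomial: m(x) = 6 + 7·x + 5·x^2 (mod 13).
For each evaluation point α_i, compute m(α_i) mod 13:
  α_1 = 8: Horner steps 5 → 8 → 5, so m(8) = 5.
  α_2 = 7: Horner steps 5 → 3 → 1, so m(7) = 1.
  α_3 = 5: Horner steps 5 → 6 → 10, so m(5) = 10.
  α_4 = 3: Horner steps 5 → 9 → 7, so m(3) = 7.
  α_5 = 2: Horner steps 5 → 4 → 1, so m(2) = 1.
  α_6 = 11: Horner steps 5 → 10 → 12, so m(11) = 12.
Codeword c = [5, 1, 10, 7, 1, 12] ∈ F_13^6.


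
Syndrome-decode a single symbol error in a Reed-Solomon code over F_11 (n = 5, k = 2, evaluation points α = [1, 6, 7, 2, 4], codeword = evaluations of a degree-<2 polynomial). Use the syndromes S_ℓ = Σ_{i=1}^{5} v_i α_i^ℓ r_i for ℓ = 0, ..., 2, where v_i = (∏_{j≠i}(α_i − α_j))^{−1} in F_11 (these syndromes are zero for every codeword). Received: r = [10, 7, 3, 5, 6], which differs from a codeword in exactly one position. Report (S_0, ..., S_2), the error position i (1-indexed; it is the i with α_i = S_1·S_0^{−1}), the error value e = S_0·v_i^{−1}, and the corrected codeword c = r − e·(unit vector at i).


S = (6, 9, 8), error at position 3, error magnitude e = 1, c = [10, 7, 2, 5, 6].

Step 1: column multipliers v_i = (∏_{j≠i}(α_i − α_j))^{−1} mod 11.
  i = 1 (α = 1): (1−6)(1−7)(1−2)(1−4) = (−5)·(−6)·(−1)·(−3) = 90 ≡ 2, so v_1 = 2^{−1} = 6 (mod 11).
  i = 2 (α = 6): (6−1)(6−7)(6−2)(6−4) = 5·(−1)·4·2 = −40 ≡ 4, so v_2 = 4^{−1} = 3 (mod 11).
  i = 3 (α = 7): (7−1)(7−6)(7−2)(7−4) = 6·1·5·3 = 90 ≡ 2, so v_3 = 2^{−1} = 6 (mod 11).
  i = 4 (α = 2): (2−1)(2−6)(2−7)(2−4) = 1·(−4)·(−5)·(−2) = −40 ≡ 4, so v_4 = 4^{−1} = 3 (mod 11).
  i = 5 (α = 4): (4−1)(4−6)(4−7)(4−2) = 3·(−2)·(−3)·2 = 36 ≡ 3, so v_5 = 3^{−1} = 4 (mod 11).
  v = [6, 3, 6, 3, 4].
Step 2: syndromes of r = [10, 7, 3, 5, 6] (all sums mod 11).
  S_0 = Σ v_i r_i = 6·10 + 3·7 + 6·3 + 3·5 + 4·6 = 138 ≡ 6.
  S_1 = Σ v_i α_i r_i = 6·1·10 + 3·6·7 + 6·7·3 + 3·2·5 + 4·4·6 = 438 ≡ 9.
  α_i^2 mod 11 = [1, 3, 5, 4, 5].
  S_2 = Σ v_i α_i^2 r_i = 6·1·10 + 3·3·7 + 6·5·3 + 3·4·5 + 4·5·6 = 393 ≡ 8.
  S = (6, 9, 8) ≠ 0, so r is not a codeword (an error is present).
Step 3: locate the error. For a single error e at position i, S_ℓ = v_i·e·α_i^ℓ, so α_err = S_1/S_0.
  S_0^{−1} = 6^{−1} = 2 (mod 11), so α_err = 9·2 = 18 ≡ 7 = α_3. Error position i = 3.
  Consistency check: S_2/S_1 = 8·5 = 40 ≡ 7 = α_err ✓ (single-error assumption holds).
Step 4: error magnitude e = S_0/v_3 = S_0·∏_{j≠3}(α_3 − α_j) = 6·2 = 12 ≡ 1 (mod 11).
Step 5: correct position 3: c_3 = r_3 − e = 3 − 1 ≡ 2 (mod 11). Hence c = [10, 7, 2, 5, 6].
  Check: interpolating c through the α_i gives m(x) = 4 + 6·x (degree < 2) with m(α_i) = c_i for every i, so c is indeed a codeword.


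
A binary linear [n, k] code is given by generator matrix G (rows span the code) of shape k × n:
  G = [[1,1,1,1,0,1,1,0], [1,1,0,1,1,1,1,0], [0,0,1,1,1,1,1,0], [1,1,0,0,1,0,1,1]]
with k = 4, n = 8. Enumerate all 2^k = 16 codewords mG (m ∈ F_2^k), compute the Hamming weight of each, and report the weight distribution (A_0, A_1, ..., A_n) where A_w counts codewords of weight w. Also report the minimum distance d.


Weight distribution: A_0 = 1, A_2 = 2, A_3 = 4, A_4 = 1, A_5 = 4, A_6 = 4. Minimum distance d = 2.

Enumerate all 2^4 = 16 messages m ∈ F_2^4.
For each, compute codeword c = mG in F_2^8, then tally its weight.
  m = 0000 → c = 00000000, weight = 0.
  m = 1000 → c = 11110110, weight = 6.
  m = 0100 → c = 11011110, weight = 6.
  m = 1100 → c = 00101000, weight = 2.
  m = 0010 → c = 00111110, weight = 5.
  m = 1010 → c = 11001000, weight = 3.
  m = 0110 → c = 11100000, weight = 3.
  m = 1110 → c = 00010110, weight = 3.
  m = 0001 → c = 11001011, weight = 5.
  m = 1001 → c = 00111101, weight = 5.
  m = 0101 → c = 00010101, weight = 3.
  m = 1101 → c = 11100011, weight = 5.
  m = 0011 → c = 11110101, weight = 6.
  m = 1011 → c = 00000011, weight = 2.
  m = 0111 → c = 00101011, weight = 4.
  m = 1111 → c = 11011101, weight = 6.
Tally weights:
  weight 0: 1 codewords.
  weight 2: 2 codewords.
  weight 3: 4 codewords.
  weight 4: 1 codewords.
  weight 5: 4 codewords.
  weight 6: 4 codewords.
Minimum distance d = smallest w > 0 with A_w > 0 = 2.
Sanity: Σ A_w = 16 = 2^4 = 16 ✓.


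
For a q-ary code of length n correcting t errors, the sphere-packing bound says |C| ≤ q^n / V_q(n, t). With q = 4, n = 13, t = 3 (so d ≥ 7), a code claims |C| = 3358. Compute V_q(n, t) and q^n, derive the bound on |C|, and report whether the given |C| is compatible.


V_q(n, t) = 8464, q^n = 67108864, Hamming bound = 7928, |C| = 3358 ≤ bound (satisfied).

Step 1: Compute V_q(n, t) = Σ_{j=0}^3 C(n, j) (q−1)^j.
  j = 0: C(13,0)·(3)^0 = 1·1 = 1.
  j = 1: C(13,1)·(3)^1 = 13·3 = 39.
  j = 2: C(13,2)·(3)^2 = 78·9 = 702.
  j = 3: C(13,3)·(3)^3 = 286·27 = 7722.
  V_q(n, t) = 1 + 39 + 702 + 7722 = 8464.
Step 2: q^n = 4^13 = 67108864.
Step 3: Hamming bound ⌊q^n / V_q(n,t)⌋ = ⌊67108864/8464⌋ = 7928.
Step 4: Compare |C| = 3358 to 7928: satisfied.
The claimed |C| lies below the Hamming bound.


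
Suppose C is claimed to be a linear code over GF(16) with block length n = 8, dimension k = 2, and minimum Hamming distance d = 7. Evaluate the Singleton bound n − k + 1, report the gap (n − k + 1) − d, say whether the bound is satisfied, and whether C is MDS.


Singleton RHS = n − k + 1 = 7, slack = 0, bound satisfied, MDS.

Singleton bound: d ≤ n − k + 1.
Here n = 8, k = 2, so n − k + 1 = 7.
Given d = 7, check d ≤ 7: YES.
Slack = (n − k + 1) − d = 0.
The code is MDS (slack = 0).
Description: the claimed parameters are [8, 2, 7]_16; such a code would be MDS (meets Singleton bound).
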